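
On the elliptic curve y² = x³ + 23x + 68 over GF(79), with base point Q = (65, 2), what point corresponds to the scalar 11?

(71, 77)

Double-and-add on 11 = (1011)₂. Start with Q = (65, 2) for the leading 1-bit.
double: tangent at (65, 2): λ = (3·65² + 23)/(2·2) ≡ 58/4. 4⁻¹ ≡ 20 (mod 79), so λ ≡ 58·20 ≡ 54.
  x = λ² - 65 - 65 = 2916 - 130 ≡ 21; y = λ·(65 - 21) - 2 ≡ 4. → (21, 4)
double: tangent at (21, 4): λ = (3·21² + 23)/(2·4) ≡ 3/8. 8⁻¹ ≡ 10 (mod 79) since 8·10 = 80 ≡ 1, so λ ≡ 3·10 ≡ 30.
  x = λ² - 21 - 21 = 900 - 42 ≡ 68; y = λ·(21 - 68) - 4 ≡ 8. → (68, 8)
add Q: (68, 8) + (65, 2). λ = (2 - 8)/(65 - 68) ≡ 73/76 mod 79. 76⁻¹ ≡ 26 (mod 79), so λ ≡ 2.
  x = λ² - 68 - 65 = 4 - 133 ≡ 29; y = λ·(68 - 29) - 8 ≡ 70. → (29, 70)
double: tangent at (29, 70): λ = (3·29² + 23)/(2·70) ≡ 18/61. 61⁻¹ ≡ 57 (mod 79), so λ ≡ 18·57 ≡ 78.
  x = λ² - 29 - 29 = 6084 - 58 ≡ 22; y = λ·(29 - 22) - 70 ≡ 2. → (22, 2)
add Q: (22, 2) + (65, 2). λ = (2 - 2)/(65 - 22) ≡ 0/43 mod 79. 43⁻¹ ≡ 68 (mod 79) since 43·68 = 2924 ≡ 1, so λ ≡ 0.
  x = λ² - 22 - 65 = 0 - 87 ≡ 71; y = λ·(22 - 71) - 2 ≡ 77. → (71, 77)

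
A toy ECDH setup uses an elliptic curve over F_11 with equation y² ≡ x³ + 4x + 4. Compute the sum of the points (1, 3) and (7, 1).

(8, 3)

(1, 3) + (7, 1). λ = (1 - 3)/(7 - 1) ≡ 9/6 mod 11. 6⁻¹ ≡ 2 (mod 11) since 6·2 = 12 ≡ 1, so λ ≡ 7.
  x = λ² - 1 - 7 = 49 - 8 ≡ 8; y = λ·(1 - 8) - 3 ≡ 3. → (8, 3)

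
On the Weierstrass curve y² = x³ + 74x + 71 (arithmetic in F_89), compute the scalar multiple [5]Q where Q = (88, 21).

Repeated addition: build up to 5Q.
2Q: tangent at (88, 21): λ = (3·88² + 74)/(2·21) ≡ 77/42. 42⁻¹ ≡ 53 (mod 89), so λ ≡ 77·53 ≡ 76.
  x = λ² - 88 - 88 = 5776 - 176 ≡ 82; y = λ·(88 - 82) - 21 ≡ 79. → (82, 79)
3Q: (82, 79) + (88, 21). λ = (21 - 79)/(88 - 82) ≡ 31/6 mod 89. 6⁻¹ ≡ 15 (mod 89) since 6·15 = 90 ≡ 1, so λ ≡ 20.
  x = λ² - 82 - 88 = 400 - 170 ≡ 52; y = λ·(82 - 52) - 79 ≡ 76. → (52, 76)
4Q: (52, 76) + (88, 21). λ = (21 - 76)/(88 - 52) ≡ 34/36 mod 89. 36⁻¹ ≡ 47 (mod 89) since 36·47 = 1692 ≡ 1, so λ ≡ 85.
  x = λ² - 52 - 88 = 7225 - 140 ≡ 54; y = λ·(52 - 54) - 76 ≡ 21. → (54, 21)
5Q: (54, 21) + (88, 21). λ = (21 - 21)/(88 - 54) ≡ 0/34 mod 89. 34⁻¹ ≡ 55 (mod 89) since 34·55 = 1870 ≡ 1, so λ ≡ 0.
  x = λ² - 54 - 88 = 0 - 142 ≡ 36; y = λ·(54 - 36) - 21 ≡ 68. → (36, 68)

(36, 68)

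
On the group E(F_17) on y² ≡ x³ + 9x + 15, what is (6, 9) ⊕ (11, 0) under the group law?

(6, 9) + (11, 0). λ = (0 - 9)/(11 - 6) ≡ 8/5 mod 17. 5⁻¹ ≡ 7 (mod 17) since 5·7 = 35 ≡ 1, so λ ≡ 5.
  x = λ² - 6 - 11 = 25 - 17 ≡ 8; y = λ·(6 - 8) - 9 ≡ 15. → (8, 15)

(8, 15)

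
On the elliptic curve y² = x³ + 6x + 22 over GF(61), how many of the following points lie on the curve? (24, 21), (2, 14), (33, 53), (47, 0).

(24, 21): 21² ≡ 14, rhs ≡ 21 → off.
(2, 14): 14² ≡ 13, rhs ≡ 42 → off.
(33, 53): 53² ≡ 3, rhs ≡ 45 → off.
(47, 0): 0² ≡ 0, rhs ≡ 0 → on.

1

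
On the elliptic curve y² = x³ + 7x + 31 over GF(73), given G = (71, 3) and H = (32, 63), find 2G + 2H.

(35, 64)

First 2G:
Repeated addition: build up to 2G.
2G: tangent at (71, 3): λ = (3·71² + 7)/(2·3) ≡ 19/6. 6⁻¹ ≡ 61 (mod 73), so λ ≡ 19·61 ≡ 64.
  x = λ² - 71 - 71 = 4096 - 142 ≡ 12; y = λ·(71 - 12) - 3 ≡ 50. → (12, 50)
2G = (12, 50).
Next 2H:
Repeated addition: build up to 2H.
2H: tangent at (32, 63): λ = (3·32² + 7)/(2·63) ≡ 13/53. 53⁻¹ ≡ 62 (mod 73), so λ ≡ 13·62 ≡ 3.
  x = λ² - 32 - 32 = 9 - 64 ≡ 18; y = λ·(32 - 18) - 63 ≡ 52. → (18, 52)
2H = (18, 52).
Finally 2G + 2H:
(12, 50) + (18, 52). λ = (52 - 50)/(18 - 12) ≡ 2/6 mod 73. 6⁻¹ ≡ 61 (mod 73) since 6·61 = 366 ≡ 1, so λ ≡ 49.
  x = λ² - 12 - 18 = 2401 - 30 ≡ 35; y = λ·(12 - 35) - 50 ≡ 64. → (35, 64)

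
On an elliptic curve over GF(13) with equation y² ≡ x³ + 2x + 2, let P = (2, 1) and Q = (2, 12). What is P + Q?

O

The two points share x = 2 and their y-coordinates satisfy 1 + 12 ≡ 0 (mod 13), so they are inverses. Their sum is 𝒪.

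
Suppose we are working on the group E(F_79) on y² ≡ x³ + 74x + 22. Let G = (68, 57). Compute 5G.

(62, 31)

Repeated addition: build up to 5G.
2G: tangent at (68, 57): λ = (3·68² + 74)/(2·57) ≡ 42/35. 35⁻¹ ≡ 70 (mod 79), so λ ≡ 42·70 ≡ 17.
  x = λ² - 68 - 68 = 289 - 136 ≡ 74; y = λ·(68 - 74) - 57 ≡ 78. → (74, 78)
3G: (74, 78) + (68, 57). λ = (57 - 78)/(68 - 74) ≡ 58/73 mod 79. 73⁻¹ ≡ 13 (mod 79), so λ ≡ 43.
  x = λ² - 74 - 68 = 1849 - 142 ≡ 48; y = λ·(74 - 48) - 78 ≡ 13. → (48, 13)
4G: (48, 13) + (68, 57). λ = (57 - 13)/(68 - 48) ≡ 44/20 mod 79. 20⁻¹ ≡ 4 (mod 79) since 20·4 = 80 ≡ 1, so λ ≡ 18.
  x = λ² - 48 - 68 = 324 - 116 ≡ 50; y = λ·(48 - 50) - 13 ≡ 30. → (50, 30)
5G: (50, 30) + (68, 57). λ = (57 - 30)/(68 - 50) ≡ 27/18 mod 79. 18⁻¹ ≡ 22 (mod 79) since 18·22 = 396 ≡ 1, so λ ≡ 41.
  x = λ² - 50 - 68 = 1681 - 118 ≡ 62; y = λ·(50 - 62) - 30 ≡ 31. → (62, 31)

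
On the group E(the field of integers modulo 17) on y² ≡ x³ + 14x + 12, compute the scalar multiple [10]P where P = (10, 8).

(10, 8)

Repeated addition: build up to 10P.
2P: tangent at (10, 8): λ = (3·10² + 14)/(2·8) ≡ 8/16. 16⁻¹ ≡ 16 (mod 17), so λ ≡ 8·16 ≡ 9.
  x = λ² - 10 - 10 = 81 - 20 ≡ 10; y = λ·(10 - 10) - 8 ≡ 9. → (10, 9)
3P: (10, 9) + (10, 8): same x and y₁ ≡ -y₂, so the sum is ∞.
4P: ∞ + (10, 8) = (10, 8) (identity).
5P: tangent at (10, 8): λ = (3·10² + 14)/(2·8) ≡ 8/16. 16⁻¹ ≡ 16 (mod 17), so λ ≡ 8·16 ≡ 9.
  x = λ² - 10 - 10 = 81 - 20 ≡ 10; y = λ·(10 - 10) - 8 ≡ 9. → (10, 9)
6P: (10, 9) + (10, 8): same x and y₁ ≡ -y₂, so the sum is ∞.
7P: ∞ + (10, 8) = (10, 8) (identity).
8P: tangent at (10, 8): λ = (3·10² + 14)/(2·8) ≡ 8/16. 16⁻¹ ≡ 16 (mod 17) since 16·16 = 256 ≡ 1, so λ ≡ 8·16 ≡ 9.
  x = λ² - 10 - 10 = 81 - 20 ≡ 10; y = λ·(10 - 10) - 8 ≡ 9. → (10, 9)
9P: (10, 9) + (10, 8): same x and y₁ ≡ -y₂, so the sum is ∞.
10P: ∞ + (10, 8) = (10, 8) (identity).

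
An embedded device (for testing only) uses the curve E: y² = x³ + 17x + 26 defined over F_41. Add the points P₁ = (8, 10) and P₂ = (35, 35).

(8, 10) + (35, 35). λ = (35 - 10)/(35 - 8) ≡ 25/27 mod 41. 27⁻¹ ≡ 38 (mod 41), so λ ≡ 7.
  x = λ² - 8 - 35 = 49 - 43 ≡ 6; y = λ·(8 - 6) - 10 ≡ 4. → (6, 4)

(6, 4)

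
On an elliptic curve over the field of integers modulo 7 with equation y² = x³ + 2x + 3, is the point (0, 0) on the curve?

no

y² = 0² ≡ 0; x³ + 2x + 3 = 3 ≡ 3 (mod 7). 0 ≠ 3.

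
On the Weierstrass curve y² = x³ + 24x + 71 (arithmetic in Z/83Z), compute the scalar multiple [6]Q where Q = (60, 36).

Double-and-add on 6 = (110)₂. Start with Q = (60, 36) for the leading 1-bit.
double: tangent at (60, 36): λ = (3·60² + 24)/(2·36) ≡ 34/72. 72⁻¹ ≡ 15 (mod 83) since 72·15 = 1080 ≡ 1, so λ ≡ 34·15 ≡ 12.
  x = λ² - 60 - 60 = 144 - 120 ≡ 24; y = λ·(60 - 24) - 36 ≡ 64. → (24, 64)
add Q: (24, 64) + (60, 36). λ = (36 - 64)/(60 - 24) ≡ 55/36 mod 83. 36⁻¹ ≡ 30 (mod 83), so λ ≡ 73.
  x = λ² - 24 - 60 = 5329 - 84 ≡ 16; y = λ·(24 - 16) - 64 ≡ 22. → (16, 22)
double: tangent at (16, 22): λ = (3·16² + 24)/(2·22) ≡ 45/44. 44⁻¹ ≡ 17 (mod 83) since 44·17 = 748 ≡ 1, so λ ≡ 45·17 ≡ 18.
  x = λ² - 16 - 16 = 324 - 32 ≡ 43; y = λ·(16 - 43) - 22 ≡ 73. → (43, 73)

(43, 73)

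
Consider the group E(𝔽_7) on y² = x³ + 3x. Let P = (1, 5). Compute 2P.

tangent at (1, 5): λ = (3·1² + 3)/(2·5) ≡ 6/3. 3⁻¹ ≡ 5 (mod 7), so λ ≡ 6·5 ≡ 2.
  x = λ² - 1 - 1 = 4 - 2 ≡ 2; y = λ·(1 - 2) - 5 ≡ 0. → (2, 0)

(2, 0)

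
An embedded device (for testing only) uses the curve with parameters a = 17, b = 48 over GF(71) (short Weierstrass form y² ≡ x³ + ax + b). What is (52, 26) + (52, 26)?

(41, 21)

tangent at (52, 26): λ = (3·52² + 17)/(2·26) ≡ 35/52. 52⁻¹ ≡ 56 (mod 71) since 52·56 = 2912 ≡ 1, so λ ≡ 35·56 ≡ 43.
  x = λ² - 52 - 52 = 1849 - 104 ≡ 41; y = λ·(52 - 41) - 26 ≡ 21. → (41, 21)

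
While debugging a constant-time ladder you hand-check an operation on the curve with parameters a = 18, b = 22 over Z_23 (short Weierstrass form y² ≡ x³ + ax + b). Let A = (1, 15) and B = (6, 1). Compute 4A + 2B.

(9, 19)

First 4A:
Repeated addition: build up to 4A.
2A: tangent at (1, 15): λ = (3·1² + 18)/(2·15) ≡ 21/7. 7⁻¹ ≡ 10 (mod 23) since 7·10 = 70 ≡ 1, so λ ≡ 21·10 ≡ 3.
  x = λ² - 1 - 1 = 9 - 2 ≡ 7; y = λ·(1 - 7) - 15 ≡ 13. → (7, 13)
3A: (7, 13) + (1, 15). λ = (15 - 13)/(1 - 7) ≡ 2/17 mod 23. 17⁻¹ ≡ 19 (mod 23), so λ ≡ 15.
  x = λ² - 7 - 1 = 225 - 8 ≡ 10; y = λ·(7 - 10) - 13 ≡ 11. → (10, 11)
4A: (10, 11) + (1, 15). λ = (15 - 11)/(1 - 10) ≡ 4/14 mod 23. 14⁻¹ ≡ 5 (mod 23), so λ ≡ 20.
  x = λ² - 10 - 1 = 400 - 11 ≡ 21; y = λ·(10 - 21) - 11 ≡ 22. → (21, 22)
4A = (21, 22).
Next 2B:
Repeated addition: build up to 2B.
2B: tangent at (6, 1): λ = (3·6² + 18)/(2·1) ≡ 11/2. 2⁻¹ ≡ 12 (mod 23) since 2·12 = 24 ≡ 1, so λ ≡ 11·12 ≡ 17.
  x = λ² - 6 - 6 = 289 - 12 ≡ 1; y = λ·(6 - 1) - 1 ≡ 15. → (1, 15)
2B = (1, 15).
Finally 4A + 2B:
(21, 22) + (1, 15). λ = (15 - 22)/(1 - 21) ≡ 16/3 mod 23. 3⁻¹ ≡ 8 (mod 23), so λ ≡ 13.
  x = λ² - 21 - 1 = 169 - 22 ≡ 9; y = λ·(21 - 9) - 22 ≡ 19. → (9, 19)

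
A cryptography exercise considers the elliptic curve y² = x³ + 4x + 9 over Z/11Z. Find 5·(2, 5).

Write G = (2, 5).
Repeated addition: build up to 5G.
2G: tangent at (2, 5): λ = (3·2² + 4)/(2·5) ≡ 5/10. 10⁻¹ ≡ 10 (mod 11), so λ ≡ 5·10 ≡ 6.
  x = λ² - 2 - 2 = 36 - 4 ≡ 10; y = λ·(2 - 10) - 5 ≡ 2. → (10, 2)
3G: (10, 2) + (2, 5). λ = (5 - 2)/(2 - 10) ≡ 3/3 mod 11. 3⁻¹ ≡ 4 (mod 11), so λ ≡ 1.
  x = λ² - 10 - 2 = 1 - 12 ≡ 0; y = λ·(10 - 0) - 2 ≡ 8. → (0, 8)
4G: (0, 8) + (2, 5). λ = (5 - 8)/(2 - 0) ≡ 8/2 mod 11. 2⁻¹ ≡ 6 (mod 11) since 2·6 = 12 ≡ 1, so λ ≡ 4.
  x = λ² - 0 - 2 = 16 - 2 ≡ 3; y = λ·(0 - 3) - 8 ≡ 2. → (3, 2)
5G: (3, 2) + (2, 5). λ = (5 - 2)/(2 - 3) ≡ 3/10 mod 11. 10⁻¹ ≡ 10 (mod 11) since 10·10 = 100 ≡ 1, so λ ≡ 8.
  x = λ² - 3 - 2 = 64 - 5 ≡ 4; y = λ·(3 - 4) - 2 ≡ 1. → (4, 1)

(4, 1)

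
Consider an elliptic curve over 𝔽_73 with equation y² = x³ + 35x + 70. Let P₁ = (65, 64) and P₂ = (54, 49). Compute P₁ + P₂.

(18, 20)

(65, 64) + (54, 49). λ = (49 - 64)/(54 - 65) ≡ 58/62 mod 73. 62⁻¹ ≡ 53 (mod 73) since 62·53 = 3286 ≡ 1, so λ ≡ 8.
  x = λ² - 65 - 54 = 64 - 119 ≡ 18; y = λ·(65 - 18) - 64 ≡ 20. → (18, 20)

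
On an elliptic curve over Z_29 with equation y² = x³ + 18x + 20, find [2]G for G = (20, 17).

(18, 12)

tangent at (20, 17): λ = (3·20² + 18)/(2·17) ≡ 0/5. 5⁻¹ ≡ 6 (mod 29), so λ ≡ 0·6 ≡ 0.
  x = λ² - 20 - 20 = 0 - 40 ≡ 18; y = λ·(20 - 18) - 17 ≡ 12. → (18, 12)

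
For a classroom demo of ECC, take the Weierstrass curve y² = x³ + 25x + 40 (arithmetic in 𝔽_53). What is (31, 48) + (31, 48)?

(27, 29)

tangent at (31, 48): λ = (3·31² + 25)/(2·48) ≡ 46/43. 43⁻¹ ≡ 37 (mod 53), so λ ≡ 46·37 ≡ 6.
  x = λ² - 31 - 31 = 36 - 62 ≡ 27; y = λ·(31 - 27) - 48 ≡ 29. → (27, 29)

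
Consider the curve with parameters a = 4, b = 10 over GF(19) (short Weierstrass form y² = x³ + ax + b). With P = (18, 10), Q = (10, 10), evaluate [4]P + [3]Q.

(16, 16)

First 4P:
Repeated addition: build up to 4P.
2P: tangent at (18, 10): λ = (3·18² + 4)/(2·10) ≡ 7/1. 1⁻¹ ≡ 1 (mod 19) since 1·1 = 1 ≡ 1, so λ ≡ 7·1 ≡ 7.
  x = λ² - 18 - 18 = 49 - 36 ≡ 13; y = λ·(18 - 13) - 10 ≡ 6. → (13, 6)
3P: (13, 6) + (18, 10). λ = (10 - 6)/(18 - 13) ≡ 4/5 mod 19. 5⁻¹ ≡ 4 (mod 19), so λ ≡ 16.
  x = λ² - 13 - 18 = 256 - 31 ≡ 16; y = λ·(13 - 16) - 6 ≡ 3. → (16, 3)
4P: (16, 3) + (18, 10). λ = (10 - 3)/(18 - 16) ≡ 7/2 mod 19. 2⁻¹ ≡ 10 (mod 19), so λ ≡ 13.
  x = λ² - 16 - 18 = 169 - 34 ≡ 2; y = λ·(16 - 2) - 3 ≡ 8. → (2, 8)
4P = (2, 8).
Next 3Q:
Repeated addition: build up to 3Q.
2Q: tangent at (10, 10): λ = (3·10² + 4)/(2·10) ≡ 0/1. 1⁻¹ ≡ 1 (mod 19), so λ ≡ 0·1 ≡ 0.
  x = λ² - 10 - 10 = 0 - 20 ≡ 18; y = λ·(10 - 18) - 10 ≡ 9. → (18, 9)
3Q: (18, 9) + (10, 10). λ = (10 - 9)/(10 - 18) ≡ 1/11 mod 19. 11⁻¹ ≡ 7 (mod 19), so λ ≡ 7.
  x = λ² - 18 - 10 = 49 - 28 ≡ 2; y = λ·(18 - 2) - 9 ≡ 8. → (2, 8)
3Q = (2, 8).
Finally 4P + 3Q:
tangent at (2, 8): λ = (3·2² + 4)/(2·8) ≡ 16/16. 16⁻¹ ≡ 6 (mod 19), so λ ≡ 16·6 ≡ 1.
  x = λ² - 2 - 2 = 1 - 4 ≡ 16; y = λ·(2 - 16) - 8 ≡ 16. → (16, 16)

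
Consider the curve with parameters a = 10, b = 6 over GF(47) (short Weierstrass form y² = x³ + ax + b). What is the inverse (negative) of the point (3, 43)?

-(3, 43) = (3, -43 mod 47) = (3, 4).

(3, 4)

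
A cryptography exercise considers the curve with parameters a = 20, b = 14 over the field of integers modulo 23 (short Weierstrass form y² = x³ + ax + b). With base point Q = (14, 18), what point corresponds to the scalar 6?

(2, 19)

Repeated addition: build up to 6Q.
2Q: tangent at (14, 18): λ = (3·14² + 20)/(2·18) ≡ 10/13. 13⁻¹ ≡ 16 (mod 23) since 13·16 = 208 ≡ 1, so λ ≡ 10·16 ≡ 22.
  x = λ² - 14 - 14 = 484 - 28 ≡ 19; y = λ·(14 - 19) - 18 ≡ 10. → (19, 10)
3Q: (19, 10) + (14, 18). λ = (18 - 10)/(14 - 19) ≡ 8/18 mod 23. 18⁻¹ ≡ 9 (mod 23), so λ ≡ 3.
  x = λ² - 19 - 14 = 9 - 33 ≡ 22; y = λ·(19 - 22) - 10 ≡ 4. → (22, 4)
4Q: (22, 4) + (14, 18). λ = (18 - 4)/(14 - 22) ≡ 14/15 mod 23. 15⁻¹ ≡ 20 (mod 23) since 15·20 = 300 ≡ 1, so λ ≡ 4.
  x = λ² - 22 - 14 = 16 - 36 ≡ 3; y = λ·(22 - 3) - 4 ≡ 3. → (3, 3)
5Q: (3, 3) + (14, 18). λ = (18 - 3)/(14 - 3) ≡ 15/11 mod 23. 11⁻¹ ≡ 21 (mod 23) since 11·21 = 231 ≡ 1, so λ ≡ 16.
  x = λ² - 3 - 14 = 256 - 17 ≡ 9; y = λ·(3 - 9) - 3 ≡ 16. → (9, 16)
6Q: (9, 16) + (14, 18). λ = (18 - 16)/(14 - 9) ≡ 2/5 mod 23. 5⁻¹ ≡ 14 (mod 23), so λ ≡ 5.
  x = λ² - 9 - 14 = 25 - 23 ≡ 2; y = λ·(9 - 2) - 16 ≡ 19. → (2, 19)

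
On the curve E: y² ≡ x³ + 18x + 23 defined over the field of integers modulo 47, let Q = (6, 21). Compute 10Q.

Repeated addition: build up to 10Q.
2Q: tangent at (6, 21): λ = (3·6² + 18)/(2·21) ≡ 32/42. 42⁻¹ ≡ 28 (mod 47) since 42·28 = 1176 ≡ 1, so λ ≡ 32·28 ≡ 3.
  x = λ² - 6 - 6 = 9 - 12 ≡ 44; y = λ·(6 - 44) - 21 ≡ 6. → (44, 6)
3Q: (44, 6) + (6, 21). λ = (21 - 6)/(6 - 44) ≡ 15/9 mod 47. 9⁻¹ ≡ 21 (mod 47), so λ ≡ 33.
  x = λ² - 44 - 6 = 1089 - 50 ≡ 5; y = λ·(44 - 5) - 6 ≡ 12. → (5, 12)
4Q: (5, 12) + (6, 21). λ = (21 - 12)/(6 - 5) ≡ 9/1 mod 47. 1⁻¹ ≡ 1 (mod 47), so λ ≡ 9.
  x = λ² - 5 - 6 = 81 - 11 ≡ 23; y = λ·(5 - 23) - 12 ≡ 14. → (23, 14)
5Q: (23, 14) + (6, 21). λ = (21 - 14)/(6 - 23) ≡ 7/30 mod 47. 30⁻¹ ≡ 11 (mod 47), so λ ≡ 30.
  x = λ² - 23 - 6 = 900 - 29 ≡ 25; y = λ·(23 - 25) - 14 ≡ 20. → (25, 20)
6Q: (25, 20) + (6, 21). λ = (21 - 20)/(6 - 25) ≡ 1/28 mod 47. 28⁻¹ ≡ 42 (mod 47) since 28·42 = 1176 ≡ 1, so λ ≡ 42.
  x = λ² - 25 - 6 = 1764 - 31 ≡ 41; y = λ·(25 - 41) - 20 ≡ 13. → (41, 13)
7Q: (41, 13) + (6, 21). λ = (21 - 13)/(6 - 41) ≡ 8/12 mod 47. 12⁻¹ ≡ 4 (mod 47) since 12·4 = 48 ≡ 1, so λ ≡ 32.
  x = λ² - 41 - 6 = 1024 - 47 ≡ 37; y = λ·(41 - 37) - 13 ≡ 21. → (37, 21)
8Q: (37, 21) + (6, 21). λ = (21 - 21)/(6 - 37) ≡ 0/16 mod 47. 16⁻¹ ≡ 3 (mod 47) since 16·3 = 48 ≡ 1, so λ ≡ 0.
  x = λ² - 37 - 6 = 0 - 43 ≡ 4; y = λ·(37 - 4) - 21 ≡ 26. → (4, 26)
9Q: (4, 26) + (6, 21). λ = (21 - 26)/(6 - 4) ≡ 42/2 mod 47. 2⁻¹ ≡ 24 (mod 47), so λ ≡ 21.
  x = λ² - 4 - 6 = 441 - 10 ≡ 8; y = λ·(4 - 8) - 26 ≡ 31. → (8, 31)
10Q: (8, 31) + (6, 21). λ = (21 - 31)/(6 - 8) ≡ 37/45 mod 47. 45⁻¹ ≡ 23 (mod 47) since 45·23 = 1035 ≡ 1, so λ ≡ 5.
  x = λ² - 8 - 6 = 25 - 14 ≡ 11; y = λ·(8 - 11) - 31 ≡ 1. → (11, 1)

(11, 1)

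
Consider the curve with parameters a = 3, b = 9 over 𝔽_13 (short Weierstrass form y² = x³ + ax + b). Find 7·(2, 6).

O

Write Q = (2, 6).
Double-and-add on 7 = (111)₂. Start with Q = (2, 6) for the leading 1-bit.
double: tangent at (2, 6): λ = (3·2² + 3)/(2·6) ≡ 2/12. 12⁻¹ ≡ 12 (mod 13) since 12·12 = 144 ≡ 1, so λ ≡ 2·12 ≡ 11.
  x = λ² - 2 - 2 = 121 - 4 ≡ 0; y = λ·(2 - 0) - 6 ≡ 3. → (0, 3)
add Q: (0, 3) + (2, 6). λ = (6 - 3)/(2 - 0) ≡ 3/2 mod 13. 2⁻¹ ≡ 7 (mod 13), so λ ≡ 8.
  x = λ² - 0 - 2 = 64 - 2 ≡ 10; y = λ·(0 - 10) - 3 ≡ 8. → (10, 8)
double: tangent at (10, 8): λ = (3·10² + 3)/(2·8) ≡ 4/3. 3⁻¹ ≡ 9 (mod 13) since 3·9 = 27 ≡ 1, so λ ≡ 4·9 ≡ 10.
  x = λ² - 10 - 10 = 100 - 20 ≡ 2; y = λ·(10 - 2) - 8 ≡ 7. → (2, 7)
add Q: (2, 7) + (2, 6): same x and y₁ ≡ -y₂, so the sum is ∞.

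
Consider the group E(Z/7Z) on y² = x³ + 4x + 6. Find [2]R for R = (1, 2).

(5, 5)

tangent at (1, 2): λ = (3·1² + 4)/(2·2) ≡ 0/4. 4⁻¹ ≡ 2 (mod 7) since 4·2 = 8 ≡ 1, so λ ≡ 0·2 ≡ 0.
  x = λ² - 1 - 1 = 0 - 2 ≡ 5; y = λ·(1 - 5) - 2 ≡ 5. → (5, 5)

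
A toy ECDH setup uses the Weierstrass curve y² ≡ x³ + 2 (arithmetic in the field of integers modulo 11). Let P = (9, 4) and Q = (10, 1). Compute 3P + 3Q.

First 3P:
Repeated addition: build up to 3P.
2P: tangent at (9, 4): λ = (3·9² + 0)/(2·4) ≡ 1/8. 8⁻¹ ≡ 7 (mod 11), so λ ≡ 1·7 ≡ 7.
  x = λ² - 9 - 9 = 49 - 18 ≡ 9; y = λ·(9 - 9) - 4 ≡ 7. → (9, 7)
3P: (9, 7) + (9, 4): same x and y₁ ≡ -y₂, so the sum is the point at infinity.
3P = the point at infinity.
Next 3Q:
Repeated addition: build up to 3Q.
2Q: tangent at (10, 1): λ = (3·10² + 0)/(2·1) ≡ 3/2. 2⁻¹ ≡ 6 (mod 11), so λ ≡ 3·6 ≡ 7.
  x = λ² - 10 - 10 = 49 - 20 ≡ 7; y = λ·(10 - 7) - 1 ≡ 9. → (7, 9)
3Q: (7, 9) + (10, 1). λ = (1 - 9)/(10 - 7) ≡ 3/3 mod 11. 3⁻¹ ≡ 4 (mod 11) since 3·4 = 12 ≡ 1, so λ ≡ 1.
  x = λ² - 7 - 10 = 1 - 17 ≡ 6; y = λ·(7 - 6) - 9 ≡ 3. → (6, 3)
3Q = (6, 3).
Finally 3P + 3Q:
the point at infinity + (6, 3) = (6, 3) (identity).

(6, 3)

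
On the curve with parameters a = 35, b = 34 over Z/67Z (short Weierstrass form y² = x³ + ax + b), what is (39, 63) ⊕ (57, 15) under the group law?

(39, 63) + (57, 15). λ = (15 - 63)/(57 - 39) ≡ 19/18 mod 67. 18⁻¹ ≡ 41 (mod 67) since 18·41 = 738 ≡ 1, so λ ≡ 42.
  x = λ² - 39 - 57 = 1764 - 96 ≡ 60; y = λ·(39 - 60) - 63 ≡ 60. → (60, 60)

(60, 60)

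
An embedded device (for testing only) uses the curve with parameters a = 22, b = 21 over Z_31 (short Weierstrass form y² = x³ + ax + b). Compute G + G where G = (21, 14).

tangent at (21, 14): λ = (3·21² + 22)/(2·14) ≡ 12/28. 28⁻¹ ≡ 10 (mod 31), so λ ≡ 12·10 ≡ 27.
  x = λ² - 21 - 21 = 729 - 42 ≡ 5; y = λ·(21 - 5) - 14 ≡ 15. → (5, 15)

(5, 15)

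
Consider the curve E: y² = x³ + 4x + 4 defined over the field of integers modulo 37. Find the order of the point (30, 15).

7

2P: tangent at (30, 15): λ = (3·30² + 4)/(2·15) ≡ 3/30. 30⁻¹ ≡ 21 (mod 37) since 30·21 = 630 ≡ 1, so λ ≡ 3·21 ≡ 26.
  x = λ² - 30 - 30 = 676 - 60 ≡ 24; y = λ·(30 - 24) - 15 ≡ 30. → (24, 30)
3P: (24, 30) + (30, 15). λ = (15 - 30)/(30 - 24) ≡ 22/6 mod 37. 6⁻¹ ≡ 31 (mod 37), so λ ≡ 16.
  x = λ² - 24 - 30 = 256 - 54 ≡ 17; y = λ·(24 - 17) - 30 ≡ 8. → (17, 8)
4P: (17, 8) + (30, 15). λ = (15 - 8)/(30 - 17) ≡ 7/13 mod 37. 13⁻¹ ≡ 20 (mod 37), so λ ≡ 29.
  x = λ² - 17 - 30 = 841 - 47 ≡ 17; y = λ·(17 - 17) - 8 ≡ 29. → (17, 29)
5P: (17, 29) + (30, 15). λ = (15 - 29)/(30 - 17) ≡ 23/13 mod 37. 13⁻¹ ≡ 20 (mod 37), so λ ≡ 16.
  x = λ² - 17 - 30 = 256 - 47 ≡ 24; y = λ·(17 - 24) - 29 ≡ 7. → (24, 7)
6P: (24, 7) + (30, 15). λ = (15 - 7)/(30 - 24) ≡ 8/6 mod 37. 6⁻¹ ≡ 31 (mod 37), so λ ≡ 26.
  x = λ² - 24 - 30 = 676 - 54 ≡ 30; y = λ·(24 - 30) - 7 ≡ 22. → (30, 22)
7P: (30, 22) + (30, 15): same x and y₁ ≡ -y₂, so the sum is the point at infinity.
7P = the point at infinity, so the order is 7.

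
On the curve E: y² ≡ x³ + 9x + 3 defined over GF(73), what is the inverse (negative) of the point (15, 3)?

-(15, 3) = (15, -3 mod 73) = (15, 70).

(15, 70)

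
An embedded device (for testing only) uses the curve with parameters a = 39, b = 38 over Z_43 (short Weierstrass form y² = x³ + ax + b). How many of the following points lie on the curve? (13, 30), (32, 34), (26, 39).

0

(13, 30): 30² ≡ 40, rhs ≡ 33 → off.
(32, 34): 34² ≡ 38, rhs ≡ 41 → off.
(26, 39): 39² ≡ 16, rhs ≡ 9 → off.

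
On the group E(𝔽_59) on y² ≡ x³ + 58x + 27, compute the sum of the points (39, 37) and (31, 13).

(57, 27)

(39, 37) + (31, 13). λ = (13 - 37)/(31 - 39) ≡ 35/51 mod 59. 51⁻¹ ≡ 22 (mod 59) since 51·22 = 1122 ≡ 1, so λ ≡ 3.
  x = λ² - 39 - 31 = 9 - 70 ≡ 57; y = λ·(39 - 57) - 37 ≡ 27. → (57, 27)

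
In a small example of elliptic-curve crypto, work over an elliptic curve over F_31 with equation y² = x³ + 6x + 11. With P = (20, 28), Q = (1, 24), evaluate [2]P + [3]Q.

(23, 3)

First 2P:
Repeated addition: build up to 2P.
2P: tangent at (20, 28): λ = (3·20² + 6)/(2·28) ≡ 28/25. 25⁻¹ ≡ 5 (mod 31), so λ ≡ 28·5 ≡ 16.
  x = λ² - 20 - 20 = 256 - 40 ≡ 30; y = λ·(20 - 30) - 28 ≡ 29. → (30, 29)
2P = (30, 29).
Next 3Q:
Repeated addition: build up to 3Q.
2Q: tangent at (1, 24): λ = (3·1² + 6)/(2·24) ≡ 9/17. 17⁻¹ ≡ 11 (mod 31), so λ ≡ 9·11 ≡ 6.
  x = λ² - 1 - 1 = 36 - 2 ≡ 3; y = λ·(1 - 3) - 24 ≡ 26. → (3, 26)
3Q: (3, 26) + (1, 24). λ = (24 - 26)/(1 - 3) ≡ 29/29 mod 31. 29⁻¹ ≡ 15 (mod 31) since 29·15 = 435 ≡ 1, so λ ≡ 1.
  x = λ² - 3 - 1 = 1 - 4 ≡ 28; y = λ·(3 - 28) - 26 ≡ 11. → (28, 11)
3Q = (28, 11).
Finally 2P + 3Q:
(30, 29) + (28, 11). λ = (11 - 29)/(28 - 30) ≡ 13/29 mod 31. 29⁻¹ ≡ 15 (mod 31), so λ ≡ 9.
  x = λ² - 30 - 28 = 81 - 58 ≡ 23; y = λ·(30 - 23) - 29 ≡ 3. → (23, 3)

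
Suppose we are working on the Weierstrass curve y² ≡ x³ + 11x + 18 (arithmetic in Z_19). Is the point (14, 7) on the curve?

y² = 7² ≡ 11; x³ + 11x + 18 = 2916 ≡ 9 (mod 19). 11 ≠ 9.

no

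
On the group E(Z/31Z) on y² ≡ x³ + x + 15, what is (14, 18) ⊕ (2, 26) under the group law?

(14, 18) + (2, 26). λ = (26 - 18)/(2 - 14) ≡ 8/19 mod 31. 19⁻¹ ≡ 18 (mod 31), so λ ≡ 20.
  x = λ² - 14 - 2 = 400 - 16 ≡ 12; y = λ·(14 - 12) - 18 ≡ 22. → (12, 22)

(12, 22)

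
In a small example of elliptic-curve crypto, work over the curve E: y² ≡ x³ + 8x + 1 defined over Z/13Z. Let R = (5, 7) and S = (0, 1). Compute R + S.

(5, 7) + (0, 1). λ = (1 - 7)/(0 - 5) ≡ 7/8 mod 13. 8⁻¹ ≡ 5 (mod 13) since 8·5 = 40 ≡ 1, so λ ≡ 9.
  x = λ² - 5 - 0 = 81 - 5 ≡ 11; y = λ·(5 - 11) - 7 ≡ 4. → (11, 4)

(11, 4)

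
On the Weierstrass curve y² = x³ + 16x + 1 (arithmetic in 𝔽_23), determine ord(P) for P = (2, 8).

5

2P: tangent at (2, 8): λ = (3·2² + 16)/(2·8) ≡ 5/16. 16⁻¹ ≡ 13 (mod 23), so λ ≡ 5·13 ≡ 19.
  x = λ² - 2 - 2 = 361 - 4 ≡ 12; y = λ·(2 - 12) - 8 ≡ 9. → (12, 9)
3P: (12, 9) + (2, 8). λ = (8 - 9)/(2 - 12) ≡ 22/13 mod 23. 13⁻¹ ≡ 16 (mod 23) since 13·16 = 208 ≡ 1, so λ ≡ 7.
  x = λ² - 12 - 2 = 49 - 14 ≡ 12; y = λ·(12 - 12) - 9 ≡ 14. → (12, 14)
4P: (12, 14) + (2, 8). λ = (8 - 14)/(2 - 12) ≡ 17/13 mod 23. 13⁻¹ ≡ 16 (mod 23), so λ ≡ 19.
  x = λ² - 12 - 2 = 361 - 14 ≡ 2; y = λ·(12 - 2) - 14 ≡ 15. → (2, 15)
5P: (2, 15) + (2, 8): same x and y₁ ≡ -y₂, so the sum is the point at infinity.
5P = the point at infinity, so the order is 5.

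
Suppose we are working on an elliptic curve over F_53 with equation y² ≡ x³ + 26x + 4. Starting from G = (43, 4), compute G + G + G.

Repeated addition: build up to 3G.
2G: tangent at (43, 4): λ = (3·43² + 26)/(2·4) ≡ 8/8. 8⁻¹ ≡ 20 (mod 53), so λ ≡ 8·20 ≡ 1.
  x = λ² - 43 - 43 = 1 - 86 ≡ 21; y = λ·(43 - 21) - 4 ≡ 18. → (21, 18)
3G: (21, 18) + (43, 4). λ = (4 - 18)/(43 - 21) ≡ 39/22 mod 53. 22⁻¹ ≡ 41 (mod 53), so λ ≡ 9.
  x = λ² - 21 - 43 = 81 - 64 ≡ 17; y = λ·(21 - 17) - 18 ≡ 18. → (17, 18)

(17, 18)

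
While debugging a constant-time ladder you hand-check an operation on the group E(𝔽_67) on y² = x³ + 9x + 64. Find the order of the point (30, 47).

2P: tangent at (30, 47): λ = (3·30² + 9)/(2·47) ≡ 29/27. 27⁻¹ ≡ 5 (mod 67), so λ ≡ 29·5 ≡ 11.
  x = λ² - 30 - 30 = 121 - 60 ≡ 61; y = λ·(30 - 61) - 47 ≡ 14. → (61, 14)
3P: (61, 14) + (30, 47). λ = (47 - 14)/(30 - 61) ≡ 33/36 mod 67. 36⁻¹ ≡ 54 (mod 67), so λ ≡ 40.
  x = λ² - 61 - 30 = 1600 - 91 ≡ 35; y = λ·(61 - 35) - 14 ≡ 21. → (35, 21)
4P: (35, 21) + (30, 47). λ = (47 - 21)/(30 - 35) ≡ 26/62 mod 67. 62⁻¹ ≡ 40 (mod 67), so λ ≡ 35.
  x = λ² - 35 - 30 = 1225 - 65 ≡ 21; y = λ·(35 - 21) - 21 ≡ 0. → (21, 0)
5P: (21, 0) + (30, 47). λ = (47 - 0)/(30 - 21) ≡ 47/9 mod 67. 9⁻¹ ≡ 15 (mod 67) since 9·15 = 135 ≡ 1, so λ ≡ 35.
  x = λ² - 21 - 30 = 1225 - 51 ≡ 35; y = λ·(21 - 35) - 0 ≡ 46. → (35, 46)
6P: (35, 46) + (30, 47). λ = (47 - 46)/(30 - 35) ≡ 1/62 mod 67. 62⁻¹ ≡ 40 (mod 67), so λ ≡ 40.
  x = λ² - 35 - 30 = 1600 - 65 ≡ 61; y = λ·(35 - 61) - 46 ≡ 53. → (61, 53)
7P: (61, 53) + (30, 47). λ = (47 - 53)/(30 - 61) ≡ 61/36 mod 67. 36⁻¹ ≡ 54 (mod 67) since 36·54 = 1944 ≡ 1, so λ ≡ 11.
  x = λ² - 61 - 30 = 121 - 91 ≡ 30; y = λ·(61 - 30) - 53 ≡ 20. → (30, 20)
8P: (30, 20) + (30, 47): same x and y₁ ≡ -y₂, so the sum is O.
8P = O, so the order is 8.

8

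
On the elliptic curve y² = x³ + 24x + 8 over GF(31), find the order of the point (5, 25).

5

2P: tangent at (5, 25): λ = (3·5² + 24)/(2·25) ≡ 6/19. 19⁻¹ ≡ 18 (mod 31), so λ ≡ 6·18 ≡ 15.
  x = λ² - 5 - 5 = 225 - 10 ≡ 29; y = λ·(5 - 29) - 25 ≡ 18. → (29, 18)
3P: (29, 18) + (5, 25). λ = (25 - 18)/(5 - 29) ≡ 7/7 mod 31. 7⁻¹ ≡ 9 (mod 31), so λ ≡ 1.
  x = λ² - 29 - 5 = 1 - 34 ≡ 29; y = λ·(29 - 29) - 18 ≡ 13. → (29, 13)
4P: (29, 13) + (5, 25). λ = (25 - 13)/(5 - 29) ≡ 12/7 mod 31. 7⁻¹ ≡ 9 (mod 31), so λ ≡ 15.
  x = λ² - 29 - 5 = 225 - 34 ≡ 5; y = λ·(29 - 5) - 13 ≡ 6. → (5, 6)
5P: (5, 6) + (5, 25): same x and y₁ ≡ -y₂, so the sum is O.
5P = O, so the order is 5.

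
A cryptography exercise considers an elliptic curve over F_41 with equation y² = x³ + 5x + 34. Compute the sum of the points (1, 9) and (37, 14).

(4, 35)

(1, 9) + (37, 14). λ = (14 - 9)/(37 - 1) ≡ 5/36 mod 41. 36⁻¹ ≡ 8 (mod 41), so λ ≡ 40.
  x = λ² - 1 - 37 = 1600 - 38 ≡ 4; y = λ·(1 - 4) - 9 ≡ 35. → (4, 35)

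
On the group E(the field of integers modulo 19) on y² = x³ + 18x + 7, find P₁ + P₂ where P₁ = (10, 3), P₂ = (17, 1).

(1, 8)

(10, 3) + (17, 1). λ = (1 - 3)/(17 - 10) ≡ 17/7 mod 19. 7⁻¹ ≡ 11 (mod 19), so λ ≡ 16.
  x = λ² - 10 - 17 = 256 - 27 ≡ 1; y = λ·(10 - 1) - 3 ≡ 8. → (1, 8)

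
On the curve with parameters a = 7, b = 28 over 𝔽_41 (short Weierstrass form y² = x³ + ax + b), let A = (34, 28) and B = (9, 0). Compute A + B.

(19, 38)

(34, 28) + (9, 0). λ = (0 - 28)/(9 - 34) ≡ 13/16 mod 41. 16⁻¹ ≡ 18 (mod 41), so λ ≡ 29.
  x = λ² - 34 - 9 = 841 - 43 ≡ 19; y = λ·(34 - 19) - 28 ≡ 38. → (19, 38)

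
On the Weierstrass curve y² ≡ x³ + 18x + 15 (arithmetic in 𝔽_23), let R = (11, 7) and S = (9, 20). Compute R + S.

(5, 0)

(11, 7) + (9, 20). λ = (20 - 7)/(9 - 11) ≡ 13/21 mod 23. 21⁻¹ ≡ 11 (mod 23), so λ ≡ 5.
  x = λ² - 11 - 9 = 25 - 20 ≡ 5; y = λ·(11 - 5) - 7 ≡ 0. → (5, 0)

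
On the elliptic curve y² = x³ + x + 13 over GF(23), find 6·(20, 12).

Write Q = (20, 12).
Double-and-add on 6 = (110)₂. Start with Q = (20, 12) for the leading 1-bit.
double: tangent at (20, 12): λ = (3·20² + 1)/(2·12) ≡ 5/1. 1⁻¹ ≡ 1 (mod 23), so λ ≡ 5·1 ≡ 5.
  x = λ² - 20 - 20 = 25 - 40 ≡ 8; y = λ·(20 - 8) - 12 ≡ 2. → (8, 2)
add Q: (8, 2) + (20, 12). λ = (12 - 2)/(20 - 8) ≡ 10/12 mod 23. 12⁻¹ ≡ 2 (mod 23) since 12·2 = 24 ≡ 1, so λ ≡ 20.
  x = λ² - 8 - 20 = 400 - 28 ≡ 4; y = λ·(8 - 4) - 2 ≡ 9. → (4, 9)
double: tangent at (4, 9): λ = (3·4² + 1)/(2·9) ≡ 3/18. 18⁻¹ ≡ 9 (mod 23) since 18·9 = 162 ≡ 1, so λ ≡ 3·9 ≡ 4.
  x = λ² - 4 - 4 = 16 - 8 ≡ 8; y = λ·(4 - 8) - 9 ≡ 21. → (8, 21)

(8, 21)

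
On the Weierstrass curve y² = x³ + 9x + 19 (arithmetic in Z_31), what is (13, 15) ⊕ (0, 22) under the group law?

(6, 17)

(13, 15) + (0, 22). λ = (22 - 15)/(0 - 13) ≡ 7/18 mod 31. 18⁻¹ ≡ 19 (mod 31), so λ ≡ 9.
  x = λ² - 13 - 0 = 81 - 13 ≡ 6; y = λ·(13 - 6) - 15 ≡ 17. → (6, 17)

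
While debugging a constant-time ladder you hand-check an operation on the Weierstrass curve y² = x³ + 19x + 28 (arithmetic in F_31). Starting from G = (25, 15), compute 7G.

Repeated addition: build up to 7G.
2G: tangent at (25, 15): λ = (3·25² + 19)/(2·15) ≡ 3/30. 30⁻¹ ≡ 30 (mod 31), so λ ≡ 3·30 ≡ 28.
  x = λ² - 25 - 25 = 784 - 50 ≡ 21; y = λ·(25 - 21) - 15 ≡ 4. → (21, 4)
3G: (21, 4) + (25, 15). λ = (15 - 4)/(25 - 21) ≡ 11/4 mod 31. 4⁻¹ ≡ 8 (mod 31), so λ ≡ 26.
  x = λ² - 21 - 25 = 676 - 46 ≡ 10; y = λ·(21 - 10) - 4 ≡ 3. → (10, 3)
4G: (10, 3) + (25, 15). λ = (15 - 3)/(25 - 10) ≡ 12/15 mod 31. 15⁻¹ ≡ 29 (mod 31), so λ ≡ 7.
  x = λ² - 10 - 25 = 49 - 35 ≡ 14; y = λ·(10 - 14) - 3 ≡ 0. → (14, 0)
5G: (14, 0) + (25, 15). λ = (15 - 0)/(25 - 14) ≡ 15/11 mod 31. 11⁻¹ ≡ 17 (mod 31), so λ ≡ 7.
  x = λ² - 14 - 25 = 49 - 39 ≡ 10; y = λ·(14 - 10) - 0 ≡ 28. → (10, 28)
6G: (10, 28) + (25, 15). λ = (15 - 28)/(25 - 10) ≡ 18/15 mod 31. 15⁻¹ ≡ 29 (mod 31), so λ ≡ 26.
  x = λ² - 10 - 25 = 676 - 35 ≡ 21; y = λ·(10 - 21) - 28 ≡ 27. → (21, 27)
7G: (21, 27) + (25, 15). λ = (15 - 27)/(25 - 21) ≡ 19/4 mod 31. 4⁻¹ ≡ 8 (mod 31) since 4·8 = 32 ≡ 1, so λ ≡ 28.
  x = λ² - 21 - 25 = 784 - 46 ≡ 25; y = λ·(21 - 25) - 27 ≡ 16. → (25, 16)

(25, 16)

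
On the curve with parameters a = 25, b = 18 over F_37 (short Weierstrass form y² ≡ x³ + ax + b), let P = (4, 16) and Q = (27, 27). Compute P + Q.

(17, 18)

(4, 16) + (27, 27). λ = (27 - 16)/(27 - 4) ≡ 11/23 mod 37. 23⁻¹ ≡ 29 (mod 37) since 23·29 = 667 ≡ 1, so λ ≡ 23.
  x = λ² - 4 - 27 = 529 - 31 ≡ 17; y = λ·(4 - 17) - 16 ≡ 18. → (17, 18)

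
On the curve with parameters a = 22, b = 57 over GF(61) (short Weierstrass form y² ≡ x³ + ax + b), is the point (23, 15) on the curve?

y² = 15² ≡ 42; x³ + 22x + 57 = 12730 ≡ 42 (mod 61). 42 = 42.

yes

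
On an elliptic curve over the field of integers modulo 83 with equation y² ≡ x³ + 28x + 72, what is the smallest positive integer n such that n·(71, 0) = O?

2P: (71, 0) + (71, 0): same x and y₁ ≡ -y₂, so the sum is O.
2P = O, so the order is 2.

2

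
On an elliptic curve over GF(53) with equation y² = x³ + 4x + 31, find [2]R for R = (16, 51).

(11, 44)

tangent at (16, 51): λ = (3·16² + 4)/(2·51) ≡ 30/49. 49⁻¹ ≡ 13 (mod 53), so λ ≡ 30·13 ≡ 19.
  x = λ² - 16 - 16 = 361 - 32 ≡ 11; y = λ·(16 - 11) - 51 ≡ 44. → (11, 44)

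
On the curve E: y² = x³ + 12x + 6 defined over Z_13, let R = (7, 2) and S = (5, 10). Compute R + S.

(7, 2) + (5, 10). λ = (10 - 2)/(5 - 7) ≡ 8/11 mod 13. 11⁻¹ ≡ 6 (mod 13), so λ ≡ 9.
  x = λ² - 7 - 5 = 81 - 12 ≡ 4; y = λ·(7 - 4) - 2 ≡ 12. → (4, 12)

(4, 12)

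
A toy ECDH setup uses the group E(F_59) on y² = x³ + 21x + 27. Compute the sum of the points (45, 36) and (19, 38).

(45, 36) + (19, 38). λ = (38 - 36)/(19 - 45) ≡ 2/33 mod 59. 33⁻¹ ≡ 34 (mod 59), so λ ≡ 9.
  x = λ² - 45 - 19 = 81 - 64 ≡ 17; y = λ·(45 - 17) - 36 ≡ 39. → (17, 39)

(17, 39)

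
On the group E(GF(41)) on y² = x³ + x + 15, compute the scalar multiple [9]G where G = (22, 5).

(4, 1)

Double-and-add on 9 = (1001)₂. Start with G = (22, 5) for the leading 1-bit.
double: tangent at (22, 5): λ = (3·22² + 1)/(2·5) ≡ 18/10. 10⁻¹ ≡ 37 (mod 41) since 10·37 = 370 ≡ 1, so λ ≡ 18·37 ≡ 10.
  x = λ² - 22 - 22 = 100 - 44 ≡ 15; y = λ·(22 - 15) - 5 ≡ 24. → (15, 24)
double: tangent at (15, 24): λ = (3·15² + 1)/(2·24) ≡ 20/7. 7⁻¹ ≡ 6 (mod 41), so λ ≡ 20·6 ≡ 38.
  x = λ² - 15 - 15 = 1444 - 30 ≡ 20; y = λ·(15 - 20) - 24 ≡ 32. → (20, 32)
double: tangent at (20, 32): λ = (3·20² + 1)/(2·32) ≡ 12/23. 23⁻¹ ≡ 25 (mod 41) since 23·25 = 575 ≡ 1, so λ ≡ 12·25 ≡ 13.
  x = λ² - 20 - 20 = 169 - 40 ≡ 6; y = λ·(20 - 6) - 32 ≡ 27. → (6, 27)
add G: (6, 27) + (22, 5). λ = (5 - 27)/(22 - 6) ≡ 19/16 mod 41. 16⁻¹ ≡ 18 (mod 41) since 16·18 = 288 ≡ 1, so λ ≡ 14.
  x = λ² - 6 - 22 = 196 - 28 ≡ 4; y = λ·(6 - 4) - 27 ≡ 1. → (4, 1)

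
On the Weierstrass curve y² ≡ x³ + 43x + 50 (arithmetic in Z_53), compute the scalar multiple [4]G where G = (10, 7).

Double-and-add on 4 = (100)₂. Start with G = (10, 7) for the leading 1-bit.
double: tangent at (10, 7): λ = (3·10² + 43)/(2·7) ≡ 25/14. 14⁻¹ ≡ 19 (mod 53), so λ ≡ 25·19 ≡ 51.
  x = λ² - 10 - 10 = 2601 - 20 ≡ 37; y = λ·(10 - 37) - 7 ≡ 47. → (37, 47)
double: tangent at (37, 47): λ = (3·37² + 43)/(2·47) ≡ 16/41. 41⁻¹ ≡ 22 (mod 53), so λ ≡ 16·22 ≡ 34.
  x = λ² - 37 - 37 = 1156 - 74 ≡ 22; y = λ·(37 - 22) - 47 ≡ 39. → (22, 39)

(22, 39)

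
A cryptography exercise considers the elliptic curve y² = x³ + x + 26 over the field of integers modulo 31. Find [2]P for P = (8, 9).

(3, 5)

tangent at (8, 9): λ = (3·8² + 1)/(2·9) ≡ 7/18. 18⁻¹ ≡ 19 (mod 31), so λ ≡ 7·19 ≡ 9.
  x = λ² - 8 - 8 = 81 - 16 ≡ 3; y = λ·(8 - 3) - 9 ≡ 5. → (3, 5)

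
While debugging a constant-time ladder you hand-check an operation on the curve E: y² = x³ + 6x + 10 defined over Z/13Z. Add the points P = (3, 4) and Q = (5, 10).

(1, 2)

(3, 4) + (5, 10). λ = (10 - 4)/(5 - 3) ≡ 6/2 mod 13. 2⁻¹ ≡ 7 (mod 13), so λ ≡ 3.
  x = λ² - 3 - 5 = 9 - 8 ≡ 1; y = λ·(3 - 1) - 4 ≡ 2. → (1, 2)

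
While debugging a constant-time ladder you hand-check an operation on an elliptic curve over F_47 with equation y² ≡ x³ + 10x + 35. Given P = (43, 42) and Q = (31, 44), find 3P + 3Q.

First 3P:
Repeated addition: build up to 3P.
2P: tangent at (43, 42): λ = (3·43² + 10)/(2·42) ≡ 11/37. 37⁻¹ ≡ 14 (mod 47) since 37·14 = 518 ≡ 1, so λ ≡ 11·14 ≡ 13.
  x = λ² - 43 - 43 = 169 - 86 ≡ 36; y = λ·(43 - 36) - 42 ≡ 2. → (36, 2)
3P: (36, 2) + (43, 42). λ = (42 - 2)/(43 - 36) ≡ 40/7 mod 47. 7⁻¹ ≡ 27 (mod 47), so λ ≡ 46.
  x = λ² - 36 - 43 = 2116 - 79 ≡ 16; y = λ·(36 - 16) - 2 ≡ 25. → (16, 25)
3P = (16, 25).
Next 3Q:
Repeated addition: build up to 3Q.
2Q: tangent at (31, 44): λ = (3·31² + 10)/(2·44) ≡ 26/41. 41⁻¹ ≡ 39 (mod 47), so λ ≡ 26·39 ≡ 27.
  x = λ² - 31 - 31 = 729 - 62 ≡ 9; y = λ·(31 - 9) - 44 ≡ 33. → (9, 33)
3Q: (9, 33) + (31, 44). λ = (44 - 33)/(31 - 9) ≡ 11/22 mod 47. 22⁻¹ ≡ 15 (mod 47), so λ ≡ 24.
  x = λ² - 9 - 31 = 576 - 40 ≡ 19; y = λ·(9 - 19) - 33 ≡ 9. → (19, 9)
3Q = (19, 9).
Finally 3P + 3Q:
(16, 25) + (19, 9). λ = (9 - 25)/(19 - 16) ≡ 31/3 mod 47. 3⁻¹ ≡ 16 (mod 47), so λ ≡ 26.
  x = λ² - 16 - 19 = 676 - 35 ≡ 30; y = λ·(16 - 30) - 25 ≡ 34. → (30, 34)

(30, 34)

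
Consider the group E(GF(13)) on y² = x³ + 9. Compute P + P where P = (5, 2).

(6, 2)

tangent at (5, 2): λ = (3·5² + 0)/(2·2) ≡ 10/4. 4⁻¹ ≡ 10 (mod 13) since 4·10 = 40 ≡ 1, so λ ≡ 10·10 ≡ 9.
  x = λ² - 5 - 5 = 81 - 10 ≡ 6; y = λ·(5 - 6) - 2 ≡ 2. → (6, 2)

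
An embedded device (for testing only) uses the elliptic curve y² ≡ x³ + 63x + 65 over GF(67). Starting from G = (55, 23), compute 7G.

Double-and-add on 7 = (111)₂. Start with G = (55, 23) for the leading 1-bit.
double: tangent at (55, 23): λ = (3·55² + 63)/(2·23) ≡ 26/46. 46⁻¹ ≡ 51 (mod 67), so λ ≡ 26·51 ≡ 53.
  x = λ² - 55 - 55 = 2809 - 110 ≡ 19; y = λ·(55 - 19) - 23 ≡ 9. → (19, 9)
add G: (19, 9) + (55, 23). λ = (23 - 9)/(55 - 19) ≡ 14/36 mod 67. 36⁻¹ ≡ 54 (mod 67), so λ ≡ 19.
  x = λ² - 19 - 55 = 361 - 74 ≡ 19; y = λ·(19 - 19) - 9 ≡ 58. → (19, 58)
double: tangent at (19, 58): λ = (3·19² + 63)/(2·58) ≡ 7/49. 49⁻¹ ≡ 26 (mod 67) since 49·26 = 1274 ≡ 1, so λ ≡ 7·26 ≡ 48.
  x = λ² - 19 - 19 = 2304 - 38 ≡ 55; y = λ·(19 - 55) - 58 ≡ 23. → (55, 23)
add G: tangent at (55, 23): λ = (3·55² + 63)/(2·23) ≡ 26/46. 46⁻¹ ≡ 51 (mod 67), so λ ≡ 26·51 ≡ 53.
  x = λ² - 55 - 55 = 2809 - 110 ≡ 19; y = λ·(55 - 19) - 23 ≡ 9. → (19, 9)

(19, 9)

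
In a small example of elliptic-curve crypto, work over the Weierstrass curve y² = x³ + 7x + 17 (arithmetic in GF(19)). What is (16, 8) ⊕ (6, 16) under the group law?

(16, 8) + (6, 16). λ = (16 - 8)/(6 - 16) ≡ 8/9 mod 19. 9⁻¹ ≡ 17 (mod 19) since 9·17 = 153 ≡ 1, so λ ≡ 3.
  x = λ² - 16 - 6 = 9 - 22 ≡ 6; y = λ·(16 - 6) - 8 ≡ 3. → (6, 3)

(6, 3)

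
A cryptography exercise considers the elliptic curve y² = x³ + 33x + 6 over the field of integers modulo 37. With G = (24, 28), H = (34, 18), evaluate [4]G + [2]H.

(21, 28)

First 4G:
Repeated addition: build up to 4G.
2G: tangent at (24, 28): λ = (3·24² + 33)/(2·28) ≡ 22/19. 19⁻¹ ≡ 2 (mod 37) since 19·2 = 38 ≡ 1, so λ ≡ 22·2 ≡ 7.
  x = λ² - 24 - 24 = 49 - 48 ≡ 1; y = λ·(24 - 1) - 28 ≡ 22. → (1, 22)
3G: (1, 22) + (24, 28). λ = (28 - 22)/(24 - 1) ≡ 6/23 mod 37. 23⁻¹ ≡ 29 (mod 37), so λ ≡ 26.
  x = λ² - 1 - 24 = 676 - 25 ≡ 22; y = λ·(1 - 22) - 22 ≡ 24. → (22, 24)
4G: (22, 24) + (24, 28). λ = (28 - 24)/(24 - 22) ≡ 4/2 mod 37. 2⁻¹ ≡ 19 (mod 37), so λ ≡ 2.
  x = λ² - 22 - 24 = 4 - 46 ≡ 32; y = λ·(22 - 32) - 24 ≡ 30. → (32, 30)
4G = (32, 30).
Next 2H:
Repeated addition: build up to 2H.
2H: tangent at (34, 18): λ = (3·34² + 33)/(2·18) ≡ 23/36. 36⁻¹ ≡ 36 (mod 37), so λ ≡ 23·36 ≡ 14.
  x = λ² - 34 - 34 = 196 - 68 ≡ 17; y = λ·(34 - 17) - 18 ≡ 35. → (17, 35)
2H = (17, 35).
Finally 4G + 2H:
(32, 30) + (17, 35). λ = (35 - 30)/(17 - 32) ≡ 5/22 mod 37. 22⁻¹ ≡ 32 (mod 37) since 22·32 = 704 ≡ 1, so λ ≡ 12.
  x = λ² - 32 - 17 = 144 - 49 ≡ 21; y = λ·(32 - 21) - 30 ≡ 28. → (21, 28)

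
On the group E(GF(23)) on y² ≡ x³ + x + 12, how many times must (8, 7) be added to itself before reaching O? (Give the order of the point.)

3

2P: tangent at (8, 7): λ = (3·8² + 1)/(2·7) ≡ 9/14. 14⁻¹ ≡ 5 (mod 23), so λ ≡ 9·5 ≡ 22.
  x = λ² - 8 - 8 = 484 - 16 ≡ 8; y = λ·(8 - 8) - 7 ≡ 16. → (8, 16)
3P: (8, 16) + (8, 7): same x and y₁ ≡ -y₂, so the sum is O.
3P = O, so the order is 3.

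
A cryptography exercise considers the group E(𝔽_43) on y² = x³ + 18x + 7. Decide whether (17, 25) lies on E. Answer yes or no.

yes

y² = 25² ≡ 23; x³ + 18x + 7 = 5226 ≡ 23 (mod 43). 23 = 23.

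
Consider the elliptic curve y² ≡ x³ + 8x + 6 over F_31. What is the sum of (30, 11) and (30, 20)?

O

The two points share x = 30 and their y-coordinates satisfy 11 + 20 ≡ 0 (mod 31), so they are inverses. Their sum is ∞.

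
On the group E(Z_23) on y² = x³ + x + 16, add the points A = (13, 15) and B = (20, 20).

(6, 13)

(13, 15) + (20, 20). λ = (20 - 15)/(20 - 13) ≡ 5/7 mod 23. 7⁻¹ ≡ 10 (mod 23), so λ ≡ 4.
  x = λ² - 13 - 20 = 16 - 33 ≡ 6; y = λ·(13 - 6) - 15 ≡ 13. → (6, 13)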